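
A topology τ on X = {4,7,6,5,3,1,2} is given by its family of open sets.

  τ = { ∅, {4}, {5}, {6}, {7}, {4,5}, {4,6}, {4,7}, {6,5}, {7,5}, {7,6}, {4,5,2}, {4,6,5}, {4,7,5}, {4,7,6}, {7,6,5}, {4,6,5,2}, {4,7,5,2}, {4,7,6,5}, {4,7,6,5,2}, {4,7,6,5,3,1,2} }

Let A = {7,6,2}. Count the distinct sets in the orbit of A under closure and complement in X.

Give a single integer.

complement {4,5,3,1}; its interior {4,5}; cl(A) = X∖{4,5} = {7,6,3,1,2}
With k = closure, c = complement:
  1. A     = {7,6,2}
  2. kA    = {7,6,3,1,2}
  3. cA    = {4,5,3,1}
  4. ckA   = {4,5}
  5. kcA   = {4,5,3,1,2}
  6. ckcA  = {7,6}
  7. kckcA = {7,6,3,1}
  8. ckckcA = {4,5,2}
k, c of each give nothing new

8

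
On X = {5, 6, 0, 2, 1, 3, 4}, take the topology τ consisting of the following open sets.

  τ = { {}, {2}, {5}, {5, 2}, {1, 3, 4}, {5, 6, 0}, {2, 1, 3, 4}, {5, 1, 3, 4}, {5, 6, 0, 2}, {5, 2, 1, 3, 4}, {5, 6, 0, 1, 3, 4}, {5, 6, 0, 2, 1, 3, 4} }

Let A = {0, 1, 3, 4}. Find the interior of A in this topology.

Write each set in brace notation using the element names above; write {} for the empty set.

open subsets of A: {}, {1, 3, 4}; so int(A) = {1, 3, 4}

{1, 3, 4}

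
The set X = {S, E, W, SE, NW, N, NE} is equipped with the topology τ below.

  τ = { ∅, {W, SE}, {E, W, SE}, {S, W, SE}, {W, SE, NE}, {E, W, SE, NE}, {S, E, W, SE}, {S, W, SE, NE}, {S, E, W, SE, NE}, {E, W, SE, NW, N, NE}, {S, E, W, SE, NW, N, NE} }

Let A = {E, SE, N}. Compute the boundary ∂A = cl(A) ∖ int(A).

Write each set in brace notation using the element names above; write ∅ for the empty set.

open subsets of A: ∅; so int(A) = ∅
closure: X∖int(X∖A) = X∖∅ = {S, E, W, SE, NW, N, NE}
∂A = {S, E, W, SE, NW, N, NE} minus ∅ = {S, E, W, SE, NW, N, NE}

{S, E, W, SE, NW, N, NE}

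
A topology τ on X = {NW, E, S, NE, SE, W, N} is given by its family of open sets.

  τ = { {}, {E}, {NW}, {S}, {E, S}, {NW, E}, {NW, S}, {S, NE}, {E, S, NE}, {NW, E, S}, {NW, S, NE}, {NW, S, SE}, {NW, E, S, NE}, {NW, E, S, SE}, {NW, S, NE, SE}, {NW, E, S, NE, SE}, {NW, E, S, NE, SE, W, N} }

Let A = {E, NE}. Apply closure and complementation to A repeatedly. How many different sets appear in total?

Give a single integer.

closure: X∖int(X∖A) = X∖{NW, S, SE} = {E, NE, W, N}
Let k=closure and c=complement:
  1. A     = {E, NE}
  2. kA    = {E, NE, W, N}
  3. cA    = {NW, S, SE, W, N}
  4. ckA   = {NW, S, SE}
  5. kcA   = {NW, S, NE, SE, W, N}
  6. ckcA  = {E}
  7. kckcA = {E, W, N}
  8. ckckcA = {NW, S, NE, SE}
— saturated at 8

8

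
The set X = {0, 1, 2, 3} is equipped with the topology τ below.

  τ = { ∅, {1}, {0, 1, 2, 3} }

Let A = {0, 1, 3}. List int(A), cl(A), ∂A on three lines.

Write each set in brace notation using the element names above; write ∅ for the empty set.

int(A) = {1}
cl(A)  = {0, 1, 2, 3}
∂A     = {0, 2, 3}

interior: largest open inside A is {1} (from ∅, {1})
cl via duality: int({2}) = ∅, so X∖∅ = {0, 1, 2, 3}
cl∖int = {0, 2, 3}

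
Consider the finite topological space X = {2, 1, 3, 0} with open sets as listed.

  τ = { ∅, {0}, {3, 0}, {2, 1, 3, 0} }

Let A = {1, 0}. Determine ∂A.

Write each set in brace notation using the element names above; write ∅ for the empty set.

{2, 1, 3}

U open, U⊆A: ∅, {0}. int(A) = ⋃ = {0}
X∖A={2, 3}, int(X∖A)=∅, hence cl(A)={2, 1, 3, 0}
∂A: remove int from cl → {2, 1, 3}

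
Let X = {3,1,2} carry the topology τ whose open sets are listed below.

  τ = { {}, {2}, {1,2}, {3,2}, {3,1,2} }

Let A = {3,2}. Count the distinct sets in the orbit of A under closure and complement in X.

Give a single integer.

closure: X∖int(X∖A) = X∖{} = {3,1,2}
Let k=closure and c=complement:
  1. A     = {3,2}
  2. kA    = {3,1,2}
  3. cA    = {1}
  4. ckA   = {}
— saturated at 4

4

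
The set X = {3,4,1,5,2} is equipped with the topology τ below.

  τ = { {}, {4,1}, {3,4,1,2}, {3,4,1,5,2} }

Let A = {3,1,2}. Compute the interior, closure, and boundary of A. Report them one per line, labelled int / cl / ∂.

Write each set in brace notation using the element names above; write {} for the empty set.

U open, U⊆A: {}. int(A) = ⋃ = {}
X∖A={4,5}, int(X∖A)={}, hence cl(A)={3,4,1,5,2}
∂A: remove int from cl → {3,4,1,5,2}

int(A) = {}
cl(A)  = {3,4,1,5,2}
∂A     = {3,4,1,5,2}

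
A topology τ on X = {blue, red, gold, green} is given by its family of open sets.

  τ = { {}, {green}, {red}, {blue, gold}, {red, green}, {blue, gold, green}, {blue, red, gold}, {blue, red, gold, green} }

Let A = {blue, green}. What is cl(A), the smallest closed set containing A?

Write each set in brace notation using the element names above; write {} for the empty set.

{blue, gold, green}

cl via duality: int({red, gold}) = {red}, so X∖{red} = {blue, gold, green}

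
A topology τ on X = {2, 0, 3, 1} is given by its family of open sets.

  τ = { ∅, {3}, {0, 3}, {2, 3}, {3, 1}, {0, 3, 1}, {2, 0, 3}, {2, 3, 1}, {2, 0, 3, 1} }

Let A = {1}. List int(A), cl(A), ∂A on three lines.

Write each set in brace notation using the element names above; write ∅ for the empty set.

interior: largest open inside A is ∅ (from ∅)
cl via duality: int({2, 0, 3}) = {2, 0, 3}, so X∖{2, 0, 3} = {1}
cl∖int = {1}

int(A) = ∅
cl(A)  = {1}
∂A     = {1}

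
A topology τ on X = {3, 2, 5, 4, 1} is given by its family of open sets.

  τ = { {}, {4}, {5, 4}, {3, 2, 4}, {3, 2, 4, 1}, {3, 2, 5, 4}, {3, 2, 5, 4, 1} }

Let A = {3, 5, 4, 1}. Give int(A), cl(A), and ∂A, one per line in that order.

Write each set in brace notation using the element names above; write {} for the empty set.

int(A) = {5, 4}
cl(A)  = {3, 2, 5, 4, 1}
∂A     = {3, 2, 1}

open subsets of A: {}, {4}, {5, 4}; so int(A) = {5, 4}
closure: X∖int(X∖A) = X∖{} = {3, 2, 5, 4, 1}
∂A = {3, 2, 5, 4, 1} minus {5, 4} = {3, 2, 1}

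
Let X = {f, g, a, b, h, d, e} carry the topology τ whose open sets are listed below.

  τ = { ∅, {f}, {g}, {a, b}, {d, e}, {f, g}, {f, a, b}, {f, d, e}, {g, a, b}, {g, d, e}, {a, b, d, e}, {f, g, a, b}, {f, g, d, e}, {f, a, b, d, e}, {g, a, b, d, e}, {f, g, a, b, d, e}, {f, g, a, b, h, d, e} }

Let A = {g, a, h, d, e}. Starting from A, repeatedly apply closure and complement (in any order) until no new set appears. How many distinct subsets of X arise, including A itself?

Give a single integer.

complement {f, b}; its interior {f}; cl(A) = X∖{f} = {g, a, b, h, d, e}
With k = closure, c = complement:
  1. A     = {g, a, h, d, e}
  2. kA    = {g, a, b, h, d, e}
  3. cA    = {f, b}
  4. ckA   = {f}
  5. kcA   = {f, a, b, h}
  6. kckA  = {f, h}
  7. ckcA  = {g, d, e}
  8. ckckA = {g, a, b, d, e}
  9. kckcA = {g, h, d, e}
  10. ckckcA = {f, a, b}
k, c of each give nothing new

10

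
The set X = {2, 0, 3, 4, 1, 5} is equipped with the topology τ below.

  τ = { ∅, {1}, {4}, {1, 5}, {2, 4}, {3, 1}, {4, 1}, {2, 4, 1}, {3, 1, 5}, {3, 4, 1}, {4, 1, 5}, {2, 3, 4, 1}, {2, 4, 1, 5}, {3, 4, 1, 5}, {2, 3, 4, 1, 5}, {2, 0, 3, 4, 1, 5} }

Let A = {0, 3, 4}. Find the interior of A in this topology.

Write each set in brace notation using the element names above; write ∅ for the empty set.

interior: largest open inside A is {4} (from ∅, {4})

{4}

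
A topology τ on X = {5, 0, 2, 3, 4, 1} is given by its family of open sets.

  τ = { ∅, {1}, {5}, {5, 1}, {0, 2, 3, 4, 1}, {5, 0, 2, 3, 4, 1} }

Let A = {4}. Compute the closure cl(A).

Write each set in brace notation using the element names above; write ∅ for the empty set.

{0, 2, 3, 4}

complement {5, 0, 2, 3, 1}; its interior {5, 1}; cl(A) = X∖{5, 1} = {0, 2, 3, 4}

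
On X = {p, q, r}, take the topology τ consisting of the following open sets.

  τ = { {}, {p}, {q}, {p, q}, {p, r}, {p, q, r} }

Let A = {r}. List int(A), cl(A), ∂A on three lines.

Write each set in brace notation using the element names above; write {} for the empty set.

interior: largest open inside A is {} (from {})
cl via duality: int({p, q}) = {p, q}, so X∖{p, q} = {r}
cl∖int = {r}

int(A) = {}
cl(A)  = {r}
∂A     = {r}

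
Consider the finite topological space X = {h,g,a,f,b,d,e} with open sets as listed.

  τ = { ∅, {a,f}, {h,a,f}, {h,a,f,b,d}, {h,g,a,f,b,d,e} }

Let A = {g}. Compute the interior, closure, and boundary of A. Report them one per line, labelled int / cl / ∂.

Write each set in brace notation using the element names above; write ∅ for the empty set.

opens ⊆ A: ∅; union → int = ∅
complement {h,a,f,b,d,e}; its interior {h,a,f,b,d}; cl(A) = X∖{h,a,f,b,d} = {g,e}
boundary = {g,e} ∖ ∅ = {g,e}

int(A) = ∅
cl(A)  = {g,e}
∂A     = {g,e}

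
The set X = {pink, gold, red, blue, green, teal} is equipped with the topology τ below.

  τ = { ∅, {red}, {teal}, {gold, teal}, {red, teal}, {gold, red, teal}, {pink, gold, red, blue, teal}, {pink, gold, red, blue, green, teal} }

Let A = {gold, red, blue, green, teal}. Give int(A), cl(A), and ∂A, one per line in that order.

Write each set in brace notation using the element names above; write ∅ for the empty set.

opens ⊆ A: ∅, {red}, {teal}, {red, teal}, {gold, teal}, {gold, red, teal}; union → int = {gold, red, teal}
complement {pink}; its interior ∅; cl(A) = X∖∅ = {pink, gold, red, blue, green, teal}
boundary = {pink, gold, red, blue, green, teal} ∖ {gold, red, teal} = {pink, blue, green}

int(A) = {gold, red, teal}
cl(A)  = {pink, gold, red, blue, green, teal}
∂A     = {pink, blue, green}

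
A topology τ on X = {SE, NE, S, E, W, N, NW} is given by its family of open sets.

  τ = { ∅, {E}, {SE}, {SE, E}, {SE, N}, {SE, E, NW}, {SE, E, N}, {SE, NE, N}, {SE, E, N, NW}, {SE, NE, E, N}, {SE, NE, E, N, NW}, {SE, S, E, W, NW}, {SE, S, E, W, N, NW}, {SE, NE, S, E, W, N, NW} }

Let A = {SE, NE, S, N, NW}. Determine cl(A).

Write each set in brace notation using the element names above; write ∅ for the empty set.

{SE, NE, S, W, N, NW}

cl via duality: int({E, W}) = {E}, so X∖{E} = {SE, NE, S, W, N, NW}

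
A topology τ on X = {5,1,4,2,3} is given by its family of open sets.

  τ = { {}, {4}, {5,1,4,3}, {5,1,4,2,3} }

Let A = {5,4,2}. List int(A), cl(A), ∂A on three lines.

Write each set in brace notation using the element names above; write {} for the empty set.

opens ⊆ A: {}, {4}; union → int = {4}
complement {1,3}; its interior {}; cl(A) = X∖{} = {5,1,4,2,3}
boundary = {5,1,4,2,3} ∖ {4} = {5,1,2,3}

int(A) = {4}
cl(A)  = {5,1,4,2,3}
∂A     = {5,1,2,3}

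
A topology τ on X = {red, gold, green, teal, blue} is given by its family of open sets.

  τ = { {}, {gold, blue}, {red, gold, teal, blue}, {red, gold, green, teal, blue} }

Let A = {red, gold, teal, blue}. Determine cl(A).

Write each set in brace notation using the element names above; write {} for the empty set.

X∖A={green}, int(X∖A)={}, hence cl(A)={red, gold, green, teal, blue}

{red, gold, green, teal, blue}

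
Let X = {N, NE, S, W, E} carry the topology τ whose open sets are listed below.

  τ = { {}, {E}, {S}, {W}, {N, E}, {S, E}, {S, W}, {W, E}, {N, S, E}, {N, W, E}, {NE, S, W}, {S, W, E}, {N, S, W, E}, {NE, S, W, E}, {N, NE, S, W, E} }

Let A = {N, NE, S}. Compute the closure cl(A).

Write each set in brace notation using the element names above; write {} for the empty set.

{N, NE, S}

closure: X∖int(X∖A) = X∖{W, E} = {N, NE, S}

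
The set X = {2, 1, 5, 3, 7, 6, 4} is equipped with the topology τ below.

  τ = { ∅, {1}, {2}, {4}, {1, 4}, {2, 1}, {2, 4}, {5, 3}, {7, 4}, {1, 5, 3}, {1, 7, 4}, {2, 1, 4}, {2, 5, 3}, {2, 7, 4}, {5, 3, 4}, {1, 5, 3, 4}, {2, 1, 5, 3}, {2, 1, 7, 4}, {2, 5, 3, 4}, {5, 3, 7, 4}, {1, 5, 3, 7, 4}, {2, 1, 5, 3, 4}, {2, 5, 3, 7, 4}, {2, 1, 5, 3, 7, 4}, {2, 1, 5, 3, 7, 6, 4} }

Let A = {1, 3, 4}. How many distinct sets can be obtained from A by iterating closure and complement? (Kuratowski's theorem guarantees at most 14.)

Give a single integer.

closure: X∖int(X∖A) = X∖{2} = {1, 5, 3, 7, 6, 4}
Let k=closure and c=complement:
  1. A     = {1, 3, 4}
  2. kA    = {1, 5, 3, 7, 6, 4}
  3. cA    = {2, 5, 7, 6}
  4. ckA   = {2}
  5. kcA   = {2, 5, 3, 7, 6}
  6. kckA  = {2, 6}
  7. ckcA  = {1, 4}
  8. ckckA = {1, 5, 3, 7, 4}
  9. kckcA = {1, 7, 6, 4}
  10. ckckcA = {2, 5, 3}
  11. kckckcA = {2, 5, 3, 6}
  12. ckckckcA = {1, 7, 4}
— saturated at 12

12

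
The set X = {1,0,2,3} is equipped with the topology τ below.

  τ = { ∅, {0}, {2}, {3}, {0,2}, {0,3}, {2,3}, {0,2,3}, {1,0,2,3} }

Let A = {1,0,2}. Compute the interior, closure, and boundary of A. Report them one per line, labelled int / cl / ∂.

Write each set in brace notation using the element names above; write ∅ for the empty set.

U open, U⊆A: ∅, {0}, {2}, {0,2}. int(A) = ⋃ = {0,2}
X∖A={3}, int(X∖A)={3}, hence cl(A)={1,0,2}
∂A: remove int from cl → {1}

int(A) = {0,2}
cl(A)  = {1,0,2}
∂A     = {1}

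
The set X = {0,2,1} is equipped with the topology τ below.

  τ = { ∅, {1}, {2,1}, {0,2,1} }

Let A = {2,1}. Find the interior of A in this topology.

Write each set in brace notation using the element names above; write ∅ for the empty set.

{2,1}

open subsets of A: ∅, {1}, {2,1}; so int(A) = {2,1}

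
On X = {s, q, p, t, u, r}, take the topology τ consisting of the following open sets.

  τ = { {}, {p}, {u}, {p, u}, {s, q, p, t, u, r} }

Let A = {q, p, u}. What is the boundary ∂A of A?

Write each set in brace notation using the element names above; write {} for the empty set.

open subsets of A: {}, {u}, {p}, {p, u}; so int(A) = {p, u}
closure: X∖int(X∖A) = X∖{} = {s, q, p, t, u, r}
∂A = {s, q, p, t, u, r} minus {p, u} = {s, q, t, r}

{s, q, t, r}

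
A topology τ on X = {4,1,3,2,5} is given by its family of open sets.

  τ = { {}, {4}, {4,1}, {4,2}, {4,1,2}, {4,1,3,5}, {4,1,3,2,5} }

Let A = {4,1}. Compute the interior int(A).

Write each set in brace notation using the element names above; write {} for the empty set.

open subsets of A: {}, {4}, {4,1}; so int(A) = {4,1}

{4,1}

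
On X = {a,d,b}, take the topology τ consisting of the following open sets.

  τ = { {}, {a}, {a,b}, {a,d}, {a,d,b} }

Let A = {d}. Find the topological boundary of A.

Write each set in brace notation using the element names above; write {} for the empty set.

opens ⊆ A: {}; union → int = {}
complement {a,b}; its interior {a,b}; cl(A) = X∖{a,b} = {d}
boundary = {d} ∖ {} = {d}

{d}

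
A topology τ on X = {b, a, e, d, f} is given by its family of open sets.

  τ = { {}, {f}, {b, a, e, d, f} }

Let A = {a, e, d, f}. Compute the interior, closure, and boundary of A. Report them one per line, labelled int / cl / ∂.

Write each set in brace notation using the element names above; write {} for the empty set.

open subsets of A: {}, {f}; so int(A) = {f}
closure: X∖int(X∖A) = X∖{} = {b, a, e, d, f}
∂A = {b, a, e, d, f} minus {f} = {b, a, e, d}

int(A) = {f}
cl(A)  = {b, a, e, d, f}
∂A     = {b, a, e, d}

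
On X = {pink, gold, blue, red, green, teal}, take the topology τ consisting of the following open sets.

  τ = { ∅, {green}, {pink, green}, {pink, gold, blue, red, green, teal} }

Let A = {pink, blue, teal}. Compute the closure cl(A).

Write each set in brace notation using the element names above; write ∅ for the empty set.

X∖A={gold, red, green}, int(X∖A)={green}, hence cl(A)={pink, gold, blue, red, teal}

{pink, gold, blue, red, teal}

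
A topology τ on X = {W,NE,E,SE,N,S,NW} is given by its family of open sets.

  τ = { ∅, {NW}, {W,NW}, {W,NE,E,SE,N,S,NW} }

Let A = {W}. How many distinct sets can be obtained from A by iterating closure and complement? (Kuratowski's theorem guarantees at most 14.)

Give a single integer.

6

X∖A={NE,E,SE,N,S,NW}, int(X∖A)={NW}, hence cl(A)={W,NE,E,SE,N,S}
Orbit (k=closure, c=complement):
  1. A     = {W}
  2. kA    = {W,NE,E,SE,N,S}
  3. cA    = {NE,E,SE,N,S,NW}
  4. ckA   = {NW}
  5. kcA   = {W,NE,E,SE,N,S,NW}
  6. ckcA  = ∅
(closed under both — stop)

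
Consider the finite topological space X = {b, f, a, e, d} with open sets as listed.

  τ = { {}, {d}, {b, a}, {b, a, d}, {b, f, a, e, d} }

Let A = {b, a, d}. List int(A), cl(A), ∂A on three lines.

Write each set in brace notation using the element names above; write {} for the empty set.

int(A) = {b, a, d}
cl(A)  = {b, f, a, e, d}
∂A     = {f, e}

interior: largest open inside A is {b, a, d} (from {}, {d}, {b, a}, {b, a, d})
cl via duality: int({f, e}) = {}, so X∖{} = {b, f, a, e, d}
cl∖int = {f, e}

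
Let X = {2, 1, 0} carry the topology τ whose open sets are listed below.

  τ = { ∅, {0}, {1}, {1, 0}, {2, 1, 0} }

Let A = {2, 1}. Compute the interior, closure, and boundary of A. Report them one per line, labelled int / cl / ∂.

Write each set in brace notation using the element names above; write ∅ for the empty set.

U open, U⊆A: ∅, {1}. int(A) = ⋃ = {1}
X∖A={0}, int(X∖A)={0}, hence cl(A)={2, 1}
∂A: remove int from cl → {2}

int(A) = {1}
cl(A)  = {2, 1}
∂A     = {2}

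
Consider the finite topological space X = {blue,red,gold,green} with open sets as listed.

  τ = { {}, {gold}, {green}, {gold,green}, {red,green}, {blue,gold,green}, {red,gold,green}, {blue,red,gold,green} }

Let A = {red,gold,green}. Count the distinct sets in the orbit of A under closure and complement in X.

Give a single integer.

4

complement {blue}; its interior {}; cl(A) = X∖{} = {blue,red,gold,green}
With k = closure, c = complement:
  1. A     = {red,gold,green}
  2. kA    = {blue,red,gold,green}
  3. cA    = {blue}
  4. ckA   = {}
k, c of each give nothing new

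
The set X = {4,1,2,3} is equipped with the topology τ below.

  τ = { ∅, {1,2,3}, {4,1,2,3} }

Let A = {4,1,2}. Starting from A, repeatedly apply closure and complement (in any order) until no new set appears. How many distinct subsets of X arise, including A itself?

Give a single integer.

closure: X∖int(X∖A) = X∖∅ = {4,1,2,3}
Let k=closure and c=complement:
  1. A     = {4,1,2}
  2. kA    = {4,1,2,3}
  3. cA    = {3}
  4. ckA   = ∅
— saturated at 4

4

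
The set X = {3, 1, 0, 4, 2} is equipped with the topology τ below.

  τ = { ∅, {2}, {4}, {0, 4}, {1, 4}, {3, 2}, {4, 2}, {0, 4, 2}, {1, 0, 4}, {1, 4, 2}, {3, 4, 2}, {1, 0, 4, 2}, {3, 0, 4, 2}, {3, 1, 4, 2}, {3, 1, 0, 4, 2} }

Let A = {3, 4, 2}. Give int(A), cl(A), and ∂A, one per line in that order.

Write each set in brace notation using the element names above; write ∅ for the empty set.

int(A) = {3, 4, 2}
cl(A)  = {3, 1, 0, 4, 2}
∂A     = {1, 0}

U open, U⊆A: ∅, {4}, {2}, {4, 2}, {3, 2}, {3, 4, 2}. int(A) = ⋃ = {3, 4, 2}
X∖A={1, 0}, int(X∖A)=∅, hence cl(A)={3, 1, 0, 4, 2}
∂A: remove int from cl → {1, 0}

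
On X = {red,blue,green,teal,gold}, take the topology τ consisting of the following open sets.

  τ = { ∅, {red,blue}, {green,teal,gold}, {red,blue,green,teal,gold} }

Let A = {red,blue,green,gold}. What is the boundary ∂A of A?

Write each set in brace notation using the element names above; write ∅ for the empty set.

open subsets of A: ∅, {red,blue}; so int(A) = {red,blue}
closure: X∖int(X∖A) = X∖∅ = {red,blue,green,teal,gold}
∂A = {red,blue,green,teal,gold} minus {red,blue} = {green,teal,gold}

{green,teal,gold}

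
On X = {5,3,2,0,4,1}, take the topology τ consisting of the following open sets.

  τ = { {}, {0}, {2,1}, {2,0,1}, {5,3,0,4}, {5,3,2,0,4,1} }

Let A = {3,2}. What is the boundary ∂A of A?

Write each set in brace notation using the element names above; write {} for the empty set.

opens ⊆ A: {}; union → int = {}
complement {5,0,4,1}; its interior {0}; cl(A) = X∖{0} = {5,3,2,4,1}
boundary = {5,3,2,4,1} ∖ {} = {5,3,2,4,1}

{5,3,2,4,1}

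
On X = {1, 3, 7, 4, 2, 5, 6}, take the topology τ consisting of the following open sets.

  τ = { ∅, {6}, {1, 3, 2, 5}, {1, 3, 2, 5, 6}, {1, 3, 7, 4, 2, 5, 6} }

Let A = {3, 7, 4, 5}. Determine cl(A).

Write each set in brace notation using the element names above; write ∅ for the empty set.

complement {1, 2, 6}; its interior {6}; cl(A) = X∖{6} = {1, 3, 7, 4, 2, 5}

{1, 3, 7, 4, 2, 5}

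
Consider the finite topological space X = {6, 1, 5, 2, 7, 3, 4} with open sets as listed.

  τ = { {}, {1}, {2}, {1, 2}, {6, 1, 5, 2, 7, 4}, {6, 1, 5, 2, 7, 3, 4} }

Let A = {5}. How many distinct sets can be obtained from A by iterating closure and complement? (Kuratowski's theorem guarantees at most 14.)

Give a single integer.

6

cl via duality: int({6, 1, 2, 7, 3, 4}) = {1, 2}, so X∖{1, 2} = {6, 5, 7, 3, 4}
Write k for closure, c for complement:
  1. A     = {5}
  2. kA    = {6, 5, 7, 3, 4}
  3. cA    = {6, 1, 2, 7, 3, 4}
  4. ckA   = {1, 2}
  5. kcA   = {6, 1, 5, 2, 7, 3, 4}
  6. ckcA  = {}
applying k or c yields no new set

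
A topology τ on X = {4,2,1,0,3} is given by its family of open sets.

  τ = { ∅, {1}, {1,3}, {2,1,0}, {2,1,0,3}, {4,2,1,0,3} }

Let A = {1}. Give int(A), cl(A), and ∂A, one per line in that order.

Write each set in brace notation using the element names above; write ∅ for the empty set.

int(A) = {1}
cl(A)  = {4,2,1,0,3}
∂A     = {4,2,0,3}

open subsets of A: ∅, {1}; so int(A) = {1}
closure: X∖int(X∖A) = X∖∅ = {4,2,1,0,3}
∂A = {4,2,1,0,3} minus {1} = {4,2,0,3}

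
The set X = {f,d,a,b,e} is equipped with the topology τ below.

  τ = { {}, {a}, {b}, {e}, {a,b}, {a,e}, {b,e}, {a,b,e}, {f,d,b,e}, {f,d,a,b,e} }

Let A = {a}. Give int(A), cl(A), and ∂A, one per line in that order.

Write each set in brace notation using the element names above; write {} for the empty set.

int(A) = {a}
cl(A)  = {a}
∂A     = {}

opens ⊆ A: {}, {a}; union → int = {a}
complement {f,d,b,e}; its interior {f,d,b,e}; cl(A) = X∖{f,d,b,e} = {a}
boundary = {a} ∖ {a} = {}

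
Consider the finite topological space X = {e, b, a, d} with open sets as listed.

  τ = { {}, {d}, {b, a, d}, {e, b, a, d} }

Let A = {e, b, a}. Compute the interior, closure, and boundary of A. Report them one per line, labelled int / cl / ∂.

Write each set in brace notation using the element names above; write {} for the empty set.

int(A) = {}
cl(A)  = {e, b, a}
∂A     = {e, b, a}

open subsets of A: {}; so int(A) = {}
closure: X∖int(X∖A) = X∖{d} = {e, b, a}
∂A = {e, b, a} minus {} = {e, b, a}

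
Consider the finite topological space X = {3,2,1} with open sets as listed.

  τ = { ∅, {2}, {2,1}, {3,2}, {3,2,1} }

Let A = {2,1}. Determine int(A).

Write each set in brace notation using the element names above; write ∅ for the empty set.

U open, U⊆A: ∅, {2}, {2,1}. int(A) = ⋃ = {2,1}

{2,1}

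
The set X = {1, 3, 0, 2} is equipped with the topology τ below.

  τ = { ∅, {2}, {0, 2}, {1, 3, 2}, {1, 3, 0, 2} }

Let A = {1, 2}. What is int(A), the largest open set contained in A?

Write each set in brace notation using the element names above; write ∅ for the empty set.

{2}

interior: largest open inside A is {2} (from ∅, {2})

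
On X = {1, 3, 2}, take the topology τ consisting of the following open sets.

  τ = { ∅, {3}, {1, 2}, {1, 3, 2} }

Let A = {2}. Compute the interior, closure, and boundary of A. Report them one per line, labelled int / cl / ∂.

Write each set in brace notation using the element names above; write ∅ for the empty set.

int(A) = ∅
cl(A)  = {1, 2}
∂A     = {1, 2}

interior: largest open inside A is ∅ (from ∅)
cl via duality: int({1, 3}) = {3}, so X∖{3} = {1, 2}
cl∖int = {1, 2}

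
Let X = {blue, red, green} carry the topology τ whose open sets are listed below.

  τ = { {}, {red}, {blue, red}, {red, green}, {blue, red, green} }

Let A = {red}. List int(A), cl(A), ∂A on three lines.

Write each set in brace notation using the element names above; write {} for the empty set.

opens ⊆ A: {}, {red}; union → int = {red}
complement {blue, green}; its interior {}; cl(A) = X∖{} = {blue, red, green}
boundary = {blue, red, green} ∖ {red} = {blue, green}

int(A) = {red}
cl(A)  = {blue, red, green}
∂A     = {blue, green}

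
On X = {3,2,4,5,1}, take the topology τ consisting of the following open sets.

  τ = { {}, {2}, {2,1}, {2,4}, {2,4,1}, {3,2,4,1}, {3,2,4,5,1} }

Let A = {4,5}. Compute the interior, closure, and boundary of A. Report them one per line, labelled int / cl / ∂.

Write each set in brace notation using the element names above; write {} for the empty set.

int(A) = {}
cl(A)  = {3,4,5}
∂A     = {3,4,5}

U open, U⊆A: {}. int(A) = ⋃ = {}
X∖A={3,2,1}, int(X∖A)={2,1}, hence cl(A)={3,4,5}
∂A: remove int from cl → {3,4,5}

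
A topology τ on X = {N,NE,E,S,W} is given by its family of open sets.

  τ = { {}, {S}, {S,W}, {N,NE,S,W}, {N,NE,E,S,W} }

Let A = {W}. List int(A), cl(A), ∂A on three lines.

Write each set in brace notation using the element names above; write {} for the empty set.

int(A) = {}
cl(A)  = {N,NE,E,W}
∂A     = {N,NE,E,W}

U open, U⊆A: {}. int(A) = ⋃ = {}
X∖A={N,NE,E,S}, int(X∖A)={S}, hence cl(A)={N,NE,E,W}
∂A: remove int from cl → {N,NE,E,W}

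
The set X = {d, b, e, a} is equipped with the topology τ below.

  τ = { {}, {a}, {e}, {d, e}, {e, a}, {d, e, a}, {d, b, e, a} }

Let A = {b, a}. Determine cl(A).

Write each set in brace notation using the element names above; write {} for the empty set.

{b, a}

complement {d, e}; its interior {d, e}; cl(A) = X∖{d, e} = {b, a}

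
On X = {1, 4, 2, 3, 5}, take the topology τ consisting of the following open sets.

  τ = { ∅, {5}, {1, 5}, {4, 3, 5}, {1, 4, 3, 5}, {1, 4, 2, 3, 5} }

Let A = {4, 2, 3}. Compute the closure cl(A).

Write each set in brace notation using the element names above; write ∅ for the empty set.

{4, 2, 3}

cl via duality: int({1, 5}) = {1, 5}, so X∖{1, 5} = {4, 2, 3}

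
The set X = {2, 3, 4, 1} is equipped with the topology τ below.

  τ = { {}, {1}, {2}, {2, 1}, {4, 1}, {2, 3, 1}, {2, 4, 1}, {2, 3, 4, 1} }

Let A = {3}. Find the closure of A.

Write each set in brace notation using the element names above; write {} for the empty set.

{3}

closure: X∖int(X∖A) = X∖{2, 4, 1} = {3}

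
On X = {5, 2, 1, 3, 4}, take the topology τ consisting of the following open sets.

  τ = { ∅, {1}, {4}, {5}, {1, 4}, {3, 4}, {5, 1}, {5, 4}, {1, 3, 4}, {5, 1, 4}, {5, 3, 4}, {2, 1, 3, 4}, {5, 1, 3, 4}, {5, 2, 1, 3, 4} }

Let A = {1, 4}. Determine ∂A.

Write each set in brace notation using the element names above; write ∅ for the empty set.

open subsets of A: ∅, {4}, {1}, {1, 4}; so int(A) = {1, 4}
closure: X∖int(X∖A) = X∖{5} = {2, 1, 3, 4}
∂A = {2, 1, 3, 4} minus {1, 4} = {2, 3}

{2, 3}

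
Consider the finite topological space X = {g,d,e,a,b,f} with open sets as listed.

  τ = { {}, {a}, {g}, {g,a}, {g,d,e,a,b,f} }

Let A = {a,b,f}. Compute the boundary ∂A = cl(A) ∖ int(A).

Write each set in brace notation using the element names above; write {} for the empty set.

{d,e,b,f}

interior: largest open inside A is {a} (from {}, {a})
cl via duality: int({g,d,e}) = {g}, so X∖{g} = {d,e,a,b,f}
cl∖int = {d,e,b,f}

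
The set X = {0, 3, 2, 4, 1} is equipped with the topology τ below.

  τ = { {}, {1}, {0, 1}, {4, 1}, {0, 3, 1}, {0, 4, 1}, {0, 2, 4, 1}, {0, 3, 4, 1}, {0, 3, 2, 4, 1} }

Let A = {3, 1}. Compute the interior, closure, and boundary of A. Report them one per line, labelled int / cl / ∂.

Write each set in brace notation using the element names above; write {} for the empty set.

U open, U⊆A: {}, {1}. int(A) = ⋃ = {1}
X∖A={0, 2, 4}, int(X∖A)={}, hence cl(A)={0, 3, 2, 4, 1}
∂A: remove int from cl → {0, 3, 2, 4}

int(A) = {1}
cl(A)  = {0, 3, 2, 4, 1}
∂A     = {0, 3, 2, 4}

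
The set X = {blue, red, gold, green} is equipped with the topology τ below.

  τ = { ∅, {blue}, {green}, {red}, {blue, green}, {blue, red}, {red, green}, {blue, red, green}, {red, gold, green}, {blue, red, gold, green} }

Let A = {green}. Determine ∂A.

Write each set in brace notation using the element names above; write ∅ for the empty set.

interior: largest open inside A is {green} (from ∅, {green})
cl via duality: int({blue, red, gold}) = {blue, red}, so X∖{blue, red} = {gold, green}
cl∖int = {gold}

{gold}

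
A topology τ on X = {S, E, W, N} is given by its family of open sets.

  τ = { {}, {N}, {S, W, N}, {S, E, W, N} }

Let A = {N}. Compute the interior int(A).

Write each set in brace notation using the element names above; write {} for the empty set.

{N}

U open, U⊆A: {}, {N}. int(A) = ⋃ = {N}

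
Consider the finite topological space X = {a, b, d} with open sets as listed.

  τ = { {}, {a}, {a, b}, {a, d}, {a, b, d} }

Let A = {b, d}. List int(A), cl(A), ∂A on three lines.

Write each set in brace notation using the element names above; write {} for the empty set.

open subsets of A: {}; so int(A) = {}
closure: X∖int(X∖A) = X∖{a} = {b, d}
∂A = {b, d} minus {} = {b, d}

int(A) = {}
cl(A)  = {b, d}
∂A     = {b, d}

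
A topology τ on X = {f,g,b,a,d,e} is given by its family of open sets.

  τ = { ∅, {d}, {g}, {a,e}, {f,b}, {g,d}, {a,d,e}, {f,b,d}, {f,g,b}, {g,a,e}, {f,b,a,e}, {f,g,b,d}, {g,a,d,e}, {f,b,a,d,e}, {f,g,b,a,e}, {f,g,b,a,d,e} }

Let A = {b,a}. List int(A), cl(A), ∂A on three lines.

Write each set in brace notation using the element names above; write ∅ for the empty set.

open subsets of A: ∅; so int(A) = ∅
closure: X∖int(X∖A) = X∖{g,d} = {f,b,a,e}
∂A = {f,b,a,e} minus ∅ = {f,b,a,e}

int(A) = ∅
cl(A)  = {f,b,a,e}
∂A     = {f,b,a,e}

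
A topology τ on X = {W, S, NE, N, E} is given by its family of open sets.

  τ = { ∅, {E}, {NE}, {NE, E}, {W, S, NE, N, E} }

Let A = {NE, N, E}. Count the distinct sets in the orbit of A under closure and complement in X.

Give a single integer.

6

cl via duality: int({W, S}) = ∅, so X∖∅ = {W, S, NE, N, E}
Write k for closure, c for complement:
  1. A     = {NE, N, E}
  2. kA    = {W, S, NE, N, E}
  3. cA    = {W, S}
  4. ckA   = ∅
  5. kcA   = {W, S, N}
  6. ckcA  = {NE, E}
applying k or c yields no new set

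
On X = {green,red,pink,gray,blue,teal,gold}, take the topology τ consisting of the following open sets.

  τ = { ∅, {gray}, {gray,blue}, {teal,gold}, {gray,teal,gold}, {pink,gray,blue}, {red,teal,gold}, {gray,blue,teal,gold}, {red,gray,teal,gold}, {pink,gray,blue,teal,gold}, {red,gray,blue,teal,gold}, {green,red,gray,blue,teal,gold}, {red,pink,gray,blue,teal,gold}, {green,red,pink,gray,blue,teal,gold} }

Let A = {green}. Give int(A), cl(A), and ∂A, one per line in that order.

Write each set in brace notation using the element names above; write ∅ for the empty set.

int(A) = ∅
cl(A)  = {green}
∂A     = {green}

U open, U⊆A: ∅. int(A) = ⋃ = ∅
X∖A={red,pink,gray,blue,teal,gold}, int(X∖A)={red,pink,gray,blue,teal,gold}, hence cl(A)={green}
∂A: remove int from cl → {green}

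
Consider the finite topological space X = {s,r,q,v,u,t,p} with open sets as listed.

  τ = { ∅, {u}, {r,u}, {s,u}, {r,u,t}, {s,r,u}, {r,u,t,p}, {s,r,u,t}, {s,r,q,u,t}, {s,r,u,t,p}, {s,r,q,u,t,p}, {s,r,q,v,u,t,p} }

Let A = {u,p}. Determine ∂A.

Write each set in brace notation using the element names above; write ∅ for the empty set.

opens ⊆ A: ∅, {u}; union → int = {u}
complement {s,r,q,v,t}; its interior ∅; cl(A) = X∖∅ = {s,r,q,v,u,t,p}
boundary = {s,r,q,v,u,t,p} ∖ {u} = {s,r,q,v,t,p}

{s,r,q,v,t,p}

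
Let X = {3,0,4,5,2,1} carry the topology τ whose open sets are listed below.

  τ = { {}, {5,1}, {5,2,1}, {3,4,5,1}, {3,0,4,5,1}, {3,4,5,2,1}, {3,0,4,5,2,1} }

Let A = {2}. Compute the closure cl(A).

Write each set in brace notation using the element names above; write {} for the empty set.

X∖A={3,0,4,5,1}, int(X∖A)={3,0,4,5,1}, hence cl(A)={2}

{2}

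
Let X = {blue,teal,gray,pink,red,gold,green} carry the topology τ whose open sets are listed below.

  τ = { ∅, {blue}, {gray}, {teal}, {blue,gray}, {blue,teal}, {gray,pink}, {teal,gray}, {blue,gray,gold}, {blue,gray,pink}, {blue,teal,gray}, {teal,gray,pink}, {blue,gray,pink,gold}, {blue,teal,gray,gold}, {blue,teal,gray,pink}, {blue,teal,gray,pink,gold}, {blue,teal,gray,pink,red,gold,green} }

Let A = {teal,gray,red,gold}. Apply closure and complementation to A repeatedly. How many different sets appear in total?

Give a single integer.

closure: X∖int(X∖A) = X∖{blue} = {teal,gray,pink,red,gold,green}
Let k=closure and c=complement:
  1. A     = {teal,gray,red,gold}
  2. kA    = {teal,gray,pink,red,gold,green}
  3. cA    = {blue,pink,green}
  4. ckA   = {blue}
  5. kcA   = {blue,pink,red,gold,green}
  6. kckA  = {blue,red,gold,green}
  7. ckcA  = {teal,gray}
  8. ckckA = {teal,gray,pink}
— saturated at 8

8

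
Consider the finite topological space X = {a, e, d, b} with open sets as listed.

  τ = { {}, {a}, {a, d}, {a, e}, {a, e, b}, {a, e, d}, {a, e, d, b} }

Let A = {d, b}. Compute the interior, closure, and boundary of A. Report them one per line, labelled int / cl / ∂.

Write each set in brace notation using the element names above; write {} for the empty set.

int(A) = {}
cl(A)  = {d, b}
∂A     = {d, b}

opens ⊆ A: {}; union → int = {}
complement {a, e}; its interior {a, e}; cl(A) = X∖{a, e} = {d, b}
boundary = {d, b} ∖ {} = {d, b}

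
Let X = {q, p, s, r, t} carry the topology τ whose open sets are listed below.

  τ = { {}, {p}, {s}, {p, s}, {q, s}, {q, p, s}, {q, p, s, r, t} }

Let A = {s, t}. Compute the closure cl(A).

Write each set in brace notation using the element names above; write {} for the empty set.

{q, s, r, t}

complement {q, p, r}; its interior {p}; cl(A) = X∖{p} = {q, s, r, t}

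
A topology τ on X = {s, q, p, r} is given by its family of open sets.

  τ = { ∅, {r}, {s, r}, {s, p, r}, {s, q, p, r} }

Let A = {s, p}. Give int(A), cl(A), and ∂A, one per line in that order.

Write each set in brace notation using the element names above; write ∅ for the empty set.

int(A) = ∅
cl(A)  = {s, q, p}
∂A     = {s, q, p}

interior: largest open inside A is ∅ (from ∅)
cl via duality: int({q, r}) = {r}, so X∖{r} = {s, q, p}
cl∖int = {s, q, p}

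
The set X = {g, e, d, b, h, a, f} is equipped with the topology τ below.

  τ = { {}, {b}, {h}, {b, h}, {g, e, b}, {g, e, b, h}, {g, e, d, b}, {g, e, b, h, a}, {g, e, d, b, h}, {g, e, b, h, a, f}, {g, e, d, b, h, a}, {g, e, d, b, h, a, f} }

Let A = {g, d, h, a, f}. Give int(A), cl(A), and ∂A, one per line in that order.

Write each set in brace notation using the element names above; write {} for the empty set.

U open, U⊆A: {}, {h}. int(A) = ⋃ = {h}
X∖A={e, b}, int(X∖A)={b}, hence cl(A)={g, e, d, h, a, f}
∂A: remove int from cl → {g, e, d, a, f}

int(A) = {h}
cl(A)  = {g, e, d, h, a, f}
∂A     = {g, e, d, a, f}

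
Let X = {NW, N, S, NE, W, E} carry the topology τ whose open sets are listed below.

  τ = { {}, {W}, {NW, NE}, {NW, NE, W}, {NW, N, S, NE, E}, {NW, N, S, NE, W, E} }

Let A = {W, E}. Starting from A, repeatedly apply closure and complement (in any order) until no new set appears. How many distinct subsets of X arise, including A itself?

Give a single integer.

6

complement {NW, N, S, NE}; its interior {NW, NE}; cl(A) = X∖{NW, NE} = {N, S, W, E}
With k = closure, c = complement:
  1. A     = {W, E}
  2. kA    = {N, S, W, E}
  3. cA    = {NW, N, S, NE}
  4. ckA   = {NW, NE}
  5. kcA   = {NW, N, S, NE, E}
  6. ckcA  = {W}
k, c of each give nothing new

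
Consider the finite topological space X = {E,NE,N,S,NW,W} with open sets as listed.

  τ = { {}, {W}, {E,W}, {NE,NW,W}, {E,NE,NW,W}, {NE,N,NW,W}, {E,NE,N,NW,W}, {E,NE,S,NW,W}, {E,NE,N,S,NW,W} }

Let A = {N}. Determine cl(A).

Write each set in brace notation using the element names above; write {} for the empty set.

closure: X∖int(X∖A) = X∖{E,NE,S,NW,W} = {N}

{N}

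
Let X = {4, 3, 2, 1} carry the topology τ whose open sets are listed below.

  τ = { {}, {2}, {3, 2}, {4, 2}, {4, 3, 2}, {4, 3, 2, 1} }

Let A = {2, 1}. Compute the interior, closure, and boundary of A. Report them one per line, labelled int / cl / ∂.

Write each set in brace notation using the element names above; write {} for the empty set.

U open, U⊆A: {}, {2}. int(A) = ⋃ = {2}
X∖A={4, 3}, int(X∖A)={}, hence cl(A)={4, 3, 2, 1}
∂A: remove int from cl → {4, 3, 1}

int(A) = {2}
cl(A)  = {4, 3, 2, 1}
∂A     = {4, 3, 1}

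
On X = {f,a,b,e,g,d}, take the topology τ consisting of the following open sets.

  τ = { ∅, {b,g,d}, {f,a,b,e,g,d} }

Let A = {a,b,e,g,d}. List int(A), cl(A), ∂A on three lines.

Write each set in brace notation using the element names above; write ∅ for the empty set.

int(A) = {b,g,d}
cl(A)  = {f,a,b,e,g,d}
∂A     = {f,a,e}

open subsets of A: ∅, {b,g,d}; so int(A) = {b,g,d}
closure: X∖int(X∖A) = X∖∅ = {f,a,b,e,g,d}
∂A = {f,a,b,e,g,d} minus {b,g,d} = {f,a,e}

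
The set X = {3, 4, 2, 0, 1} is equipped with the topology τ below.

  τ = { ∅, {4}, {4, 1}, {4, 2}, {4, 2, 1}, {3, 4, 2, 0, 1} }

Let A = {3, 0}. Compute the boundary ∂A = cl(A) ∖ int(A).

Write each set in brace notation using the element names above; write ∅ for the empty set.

opens ⊆ A: ∅; union → int = ∅
complement {4, 2, 1}; its interior {4, 2, 1}; cl(A) = X∖{4, 2, 1} = {3, 0}
boundary = {3, 0} ∖ ∅ = {3, 0}

{3, 0}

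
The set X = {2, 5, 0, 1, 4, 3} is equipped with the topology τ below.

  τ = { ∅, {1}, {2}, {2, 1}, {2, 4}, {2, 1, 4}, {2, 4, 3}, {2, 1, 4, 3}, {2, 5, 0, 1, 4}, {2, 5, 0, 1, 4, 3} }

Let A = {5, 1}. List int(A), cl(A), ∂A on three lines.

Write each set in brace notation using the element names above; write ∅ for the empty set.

int(A) = {1}
cl(A)  = {5, 0, 1}
∂A     = {5, 0}

open subsets of A: ∅, {1}; so int(A) = {1}
closure: X∖int(X∖A) = X∖{2, 4, 3} = {5, 0, 1}
∂A = {5, 0, 1} minus {1} = {5, 0}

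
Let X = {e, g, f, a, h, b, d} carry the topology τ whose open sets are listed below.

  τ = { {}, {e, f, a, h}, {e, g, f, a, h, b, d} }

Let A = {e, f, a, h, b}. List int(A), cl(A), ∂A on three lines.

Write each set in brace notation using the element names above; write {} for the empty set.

U open, U⊆A: {}, {e, f, a, h}. int(A) = ⋃ = {e, f, a, h}
X∖A={g, d}, int(X∖A)={}, hence cl(A)={e, g, f, a, h, b, d}
∂A: remove int from cl → {g, b, d}

int(A) = {e, f, a, h}
cl(A)  = {e, g, f, a, h, b, d}
∂A     = {g, b, d}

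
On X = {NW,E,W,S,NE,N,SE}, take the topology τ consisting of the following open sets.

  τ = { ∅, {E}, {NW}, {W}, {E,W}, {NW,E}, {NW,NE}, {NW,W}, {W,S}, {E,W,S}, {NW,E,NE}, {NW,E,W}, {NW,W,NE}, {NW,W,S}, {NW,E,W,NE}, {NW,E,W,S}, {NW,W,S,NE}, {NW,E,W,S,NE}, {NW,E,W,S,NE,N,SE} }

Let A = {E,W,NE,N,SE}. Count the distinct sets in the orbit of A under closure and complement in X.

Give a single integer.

closure: X∖int(X∖A) = X∖{NW} = {E,W,S,NE,N,SE}
Let k=closure and c=complement:
  1. A     = {E,W,NE,N,SE}
  2. kA    = {E,W,S,NE,N,SE}
  3. cA    = {NW,S}
  4. ckA   = {NW}
  5. kcA   = {NW,S,NE,N,SE}
  6. kckA  = {NW,NE,N,SE}
  7. ckcA  = {E,W}
  8. ckckA = {E,W,S}
  9. kckcA = {E,W,S,N,SE}
  10. ckckcA = {NW,NE}
— saturated at 10

10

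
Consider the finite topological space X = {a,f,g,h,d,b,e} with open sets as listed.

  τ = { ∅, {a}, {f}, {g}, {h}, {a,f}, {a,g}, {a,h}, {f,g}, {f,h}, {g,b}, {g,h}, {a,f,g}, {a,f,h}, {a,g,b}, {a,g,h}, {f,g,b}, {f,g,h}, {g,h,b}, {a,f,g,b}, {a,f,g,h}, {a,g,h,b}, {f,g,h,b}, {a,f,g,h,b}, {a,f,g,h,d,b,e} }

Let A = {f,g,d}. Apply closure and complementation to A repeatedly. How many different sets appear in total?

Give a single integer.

X∖A={a,h,b,e}, int(X∖A)={a,h}, hence cl(A)={f,g,d,b,e}
Orbit (k=closure, c=complement):
  1. A     = {f,g,d}
  2. kA    = {f,g,d,b,e}
  3. cA    = {a,h,b,e}
  4. ckA   = {a,h}
  5. kcA   = {a,h,d,b,e}
  6. kckA  = {a,h,d,e}
  7. ckcA  = {f,g}
  8. ckckA = {f,g,b}
(closed under both — stop)

8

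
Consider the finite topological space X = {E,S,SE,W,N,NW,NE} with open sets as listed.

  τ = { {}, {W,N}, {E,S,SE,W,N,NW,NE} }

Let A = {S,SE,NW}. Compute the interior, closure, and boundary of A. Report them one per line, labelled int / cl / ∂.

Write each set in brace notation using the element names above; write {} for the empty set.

int(A) = {}
cl(A)  = {E,S,SE,NW,NE}
∂A     = {E,S,SE,NW,NE}

open subsets of A: {}; so int(A) = {}
closure: X∖int(X∖A) = X∖{W,N} = {E,S,SE,NW,NE}
∂A = {E,S,SE,NW,NE} minus {} = {E,S,SE,NW,NE}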